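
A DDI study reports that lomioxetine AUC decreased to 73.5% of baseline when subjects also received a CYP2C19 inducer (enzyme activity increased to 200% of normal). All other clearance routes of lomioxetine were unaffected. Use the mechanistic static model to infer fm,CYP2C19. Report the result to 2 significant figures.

CL'/CL = 1 / 0.735 = 1.361
2·fm + (1 − fm) = 1.361
fm = (1.361 − 1) / (2 − 1) = 0.36

0.36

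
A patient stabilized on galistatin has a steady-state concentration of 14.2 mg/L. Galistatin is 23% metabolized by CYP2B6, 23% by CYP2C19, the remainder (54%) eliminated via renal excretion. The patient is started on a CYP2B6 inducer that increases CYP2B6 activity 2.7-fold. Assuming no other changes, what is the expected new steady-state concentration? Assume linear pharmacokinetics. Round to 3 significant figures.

CYP2B6: 0.23 × 2.7 = 0.621
CYP2C19: 0.23 (unchanged)
Other: 0.54 (unchanged)
CL_new/CL_old = 0.621 + 0.23 + 0.54 = 1.391.
Steady-state concentration ∝ 1/CL, so new value = 14.2 / 1.391 = 10.2 mg/L.

10.2 mg/L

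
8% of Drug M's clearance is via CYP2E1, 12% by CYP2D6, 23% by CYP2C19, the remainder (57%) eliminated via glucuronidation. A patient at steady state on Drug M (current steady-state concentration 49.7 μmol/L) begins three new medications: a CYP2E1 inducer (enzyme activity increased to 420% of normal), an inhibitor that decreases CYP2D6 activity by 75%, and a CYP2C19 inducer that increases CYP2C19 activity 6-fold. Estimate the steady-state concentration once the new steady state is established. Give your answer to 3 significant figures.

The CYP2E1 pathway (8% of clearance) increases to 4.2× activity: 0.08 × 4.2 = 0.336.
The CYP2D6 pathway (12% of clearance) falls to 0.25× activity: 0.12 × 0.25 = 0.03.
The CYP2C19 pathway (23% of clearance) is boosted to 6× activity: 0.23 × 6 = 1.38.
Non-CYP routes (57%) are unchanged.
New clearance relative to baseline: 0.336 + 0.03 + 1.38 + 0.57 = 2.316.
New steady-state concentration = 49.7 / 2.316 = 21.5 μmol/L (concentration scales inversely with clearance).

21.5 μmol/L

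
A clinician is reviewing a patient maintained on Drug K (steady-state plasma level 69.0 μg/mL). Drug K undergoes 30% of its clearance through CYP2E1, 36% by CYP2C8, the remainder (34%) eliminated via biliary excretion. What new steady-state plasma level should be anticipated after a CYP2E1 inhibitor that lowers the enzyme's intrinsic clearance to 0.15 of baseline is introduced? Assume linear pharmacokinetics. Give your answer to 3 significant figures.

92.6 μg/mL

The CYP2E1 pathway (30% of clearance) drops to 0.15× activity: 0.3 × 0.15 = 0.045.
CYP2C8 (36%) and the residual 34% are unaffected.
Relative clearance = 0.045 + 0.36 + 0.34 = 0.745.
With dosing unchanged, steady-state plasma level scales as 1/CL: 69.0 / 0.745 = 92.6 μg/mL.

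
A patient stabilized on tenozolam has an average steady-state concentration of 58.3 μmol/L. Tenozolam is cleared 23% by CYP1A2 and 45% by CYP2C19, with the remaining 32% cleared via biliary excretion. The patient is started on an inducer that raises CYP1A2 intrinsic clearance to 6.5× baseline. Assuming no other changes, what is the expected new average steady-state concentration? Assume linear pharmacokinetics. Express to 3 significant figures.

25.7 μmol/L

CYP1A2: 0.23 × 6.5 = 1.495
CYP2C19: 0.45 (unchanged)
Other: 0.32 (unchanged)
CL_new/CL_old = 1.495 + 0.45 + 0.32 = 2.265.
With dosing unchanged, average steady-state concentration scales as 1/CL: 58.3 / 2.265 = 25.7 μmol/L.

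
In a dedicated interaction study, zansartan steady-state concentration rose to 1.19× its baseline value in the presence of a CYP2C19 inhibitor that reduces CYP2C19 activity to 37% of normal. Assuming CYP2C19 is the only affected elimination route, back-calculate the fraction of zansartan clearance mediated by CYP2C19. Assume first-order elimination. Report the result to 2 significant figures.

Write x for the fraction cleared via CYP2C19. The observed steady-state concentration change means clearance fell to 1/1.19 = 0.8403 of baseline.
Only the CYP2C19 route changed, so 0.8403 = x·0.37 + (1 − x), giving x = 0.25.

0.25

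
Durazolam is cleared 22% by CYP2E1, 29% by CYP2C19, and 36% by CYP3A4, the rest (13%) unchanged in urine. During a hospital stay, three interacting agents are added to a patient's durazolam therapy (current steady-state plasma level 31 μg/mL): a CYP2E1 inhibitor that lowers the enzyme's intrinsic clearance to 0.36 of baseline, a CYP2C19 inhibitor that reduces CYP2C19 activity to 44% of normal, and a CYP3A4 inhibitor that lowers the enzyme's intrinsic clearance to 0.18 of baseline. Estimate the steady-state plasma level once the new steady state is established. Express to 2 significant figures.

77 μg/mL

CYP2E1: 0.22 × 0.36 = 0.0792
CYP2C19: 0.29 × 0.44 = 0.1276
CYP3A4: 0.36 × 0.18 = 0.0648
Other: 0.13 (unchanged)
CL_new/CL_old = 0.0792 + 0.1276 + 0.0648 + 0.13 = 0.4016.
Steady-state plasma level ∝ 1/CL: new value = 31 / 0.4016 = 77 μg/mL.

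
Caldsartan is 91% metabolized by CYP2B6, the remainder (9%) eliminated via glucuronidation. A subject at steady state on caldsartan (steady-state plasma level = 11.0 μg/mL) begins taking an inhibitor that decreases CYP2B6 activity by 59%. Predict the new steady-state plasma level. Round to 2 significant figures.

CYP2B6: 0.91 × 0.41 = 0.3731
Other: 0.09 (unchanged)
New clearance relative to baseline: 0.3731 + 0.09 = 0.4631.
With dosing unchanged, steady-state plasma level scales as 1/CL: 11.0 / 0.4631 = 24 μg/mL.

24 μg/mL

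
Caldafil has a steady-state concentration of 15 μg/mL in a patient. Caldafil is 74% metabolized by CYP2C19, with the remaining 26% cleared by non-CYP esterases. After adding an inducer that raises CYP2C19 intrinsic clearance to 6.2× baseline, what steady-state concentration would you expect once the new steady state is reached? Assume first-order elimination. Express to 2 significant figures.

3.1 μg/mL

CYP2C19: 0.74 × 6.2 = 4.588
Other: 0.26 (unchanged)
CL_new/CL_old = 4.588 + 0.26 = 4.848.
With dosing unchanged, steady-state concentration scales as 1/CL: 15 / 4.848 = 3.1 μg/mL.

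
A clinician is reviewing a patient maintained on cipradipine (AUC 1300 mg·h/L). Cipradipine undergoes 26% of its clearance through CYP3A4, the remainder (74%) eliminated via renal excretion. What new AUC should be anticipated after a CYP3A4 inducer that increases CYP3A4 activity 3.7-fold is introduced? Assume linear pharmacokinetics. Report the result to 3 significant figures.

764 mg·h/L

The CYP3A4 pathway (26% of clearance) rises to 3.7× activity: 0.26 × 3.7 = 0.962.
The remaining 74% of clearance is unaffected.
Relative clearance = 0.962 + 0.74 = 1.702.
AUC ∝ 1/CL, so new value = 1300 / 1.702 = 764 mg·h/L.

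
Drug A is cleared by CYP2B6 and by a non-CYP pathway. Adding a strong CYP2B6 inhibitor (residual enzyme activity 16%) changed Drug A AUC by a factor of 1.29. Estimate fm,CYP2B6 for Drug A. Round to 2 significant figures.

CL'/CL = 1 / 1.29 = 0.7752
0.16·fm + (1 − fm) = 0.7752
fm = (0.7752 − 1) / (0.16 − 1) = 0.27

0.27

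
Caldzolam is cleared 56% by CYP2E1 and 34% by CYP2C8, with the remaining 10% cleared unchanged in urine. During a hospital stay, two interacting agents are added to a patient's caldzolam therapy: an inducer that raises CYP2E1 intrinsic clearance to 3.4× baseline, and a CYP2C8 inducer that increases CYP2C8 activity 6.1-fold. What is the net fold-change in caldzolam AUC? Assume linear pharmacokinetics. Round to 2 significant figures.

0.25

CYP2E1: 0.56 × 3.4 = 1.904
CYP2C8: 0.34 × 6.1 = 2.074
Other: 0.1 (unchanged)
New clearance relative to baseline: 1.904 + 2.074 + 0.1 = 4.078.
AUC ∝ 1/CL: fold-change = 1 / 4.078 = 0.25.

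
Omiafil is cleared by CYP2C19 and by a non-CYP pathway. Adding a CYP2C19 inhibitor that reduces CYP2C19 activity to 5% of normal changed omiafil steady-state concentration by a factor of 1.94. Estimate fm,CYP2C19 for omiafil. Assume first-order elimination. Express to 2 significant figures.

CL'/CL = 1 / 1.94 = 0.5155
0.05·fm + (1 − fm) = 0.5155
fm = (0.5155 − 1) / (0.05 − 1) = 0.51

0.51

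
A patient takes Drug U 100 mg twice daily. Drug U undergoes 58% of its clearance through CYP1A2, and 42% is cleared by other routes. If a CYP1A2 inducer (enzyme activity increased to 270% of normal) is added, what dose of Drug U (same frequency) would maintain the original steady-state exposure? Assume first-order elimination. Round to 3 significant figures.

The CYP1A2 pathway (58% of clearance) increases to 2.7× activity: 0.58 × 2.7 = 1.566.
Non-CYP routes (42%) are unchanged.
CL_new/CL_old = 1.566 + 0.42 = 1.986.
Exposure is unchanged when dose changes in proportion to clearance. New dose = 100 mg × 1.986 = 199 mg.

199 mg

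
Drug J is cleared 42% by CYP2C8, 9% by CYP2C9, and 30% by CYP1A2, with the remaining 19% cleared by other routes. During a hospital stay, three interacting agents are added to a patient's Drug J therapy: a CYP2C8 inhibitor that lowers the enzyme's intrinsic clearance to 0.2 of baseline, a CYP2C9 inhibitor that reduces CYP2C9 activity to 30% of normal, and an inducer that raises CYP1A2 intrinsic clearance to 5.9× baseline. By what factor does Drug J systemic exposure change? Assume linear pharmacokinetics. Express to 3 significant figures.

The CYP2C8 pathway (42% of clearance) drops to 0.2× activity: 0.42 × 0.2 = 0.084.
The CYP2C9 pathway (9% of clearance) falls to 0.3× activity: 0.09 × 0.3 = 0.027.
The CYP1A2 pathway (30% of clearance) is boosted to 5.9× activity: 0.3 × 5.9 = 1.77.
Non-CYP routes (19%) are unchanged.
New clearance relative to baseline: 0.084 + 0.027 + 1.77 + 0.19 = 2.071.
Because systemic exposure varies inversely with clearance, the combined effect is 1 / 2.071 = 0.483.

0.483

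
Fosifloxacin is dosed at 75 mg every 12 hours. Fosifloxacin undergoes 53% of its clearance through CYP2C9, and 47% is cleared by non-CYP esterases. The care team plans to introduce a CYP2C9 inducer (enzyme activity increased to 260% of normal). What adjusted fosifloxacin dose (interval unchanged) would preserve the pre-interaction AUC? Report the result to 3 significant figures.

139 mg

The CYP2C9 pathway (53% of clearance) is boosted to 2.6× activity: 0.53 × 2.6 = 1.378.
The remaining 47% of clearance is unaffected.
CL_new/CL_old = 1.378 + 0.47 = 1.848.
Css,avg = (dose rate)/CL, so holding Css fixed requires dose ∝ CL: 75 × 1.848 = 139 mg.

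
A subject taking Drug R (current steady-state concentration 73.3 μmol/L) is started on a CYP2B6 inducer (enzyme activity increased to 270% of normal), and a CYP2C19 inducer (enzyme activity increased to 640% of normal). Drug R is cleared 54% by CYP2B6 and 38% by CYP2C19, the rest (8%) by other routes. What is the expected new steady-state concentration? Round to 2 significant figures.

The CYP2B6 pathway (54% of clearance) is boosted to 2.7× activity: 0.54 × 2.7 = 1.458.
The CYP2C19 pathway (38% of clearance) is boosted to 6.4× activity: 0.38 × 6.4 = 2.432.
Non-CYP routes (8%) are unchanged.
Relative clearance = 1.458 + 2.432 + 0.08 = 3.97.
Dividing the baseline by the relative clearance: 73.3 / 3.97 = 18 μmol/L.

18 μmol/L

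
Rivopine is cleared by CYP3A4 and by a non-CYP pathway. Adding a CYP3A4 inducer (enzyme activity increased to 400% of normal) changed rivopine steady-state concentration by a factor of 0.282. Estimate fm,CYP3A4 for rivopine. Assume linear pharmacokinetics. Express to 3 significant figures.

CL'/CL = 1 / 0.282 = 3.546
4·fm + (1 − fm) = 3.546
fm = (3.546 − 1) / (4 − 1) = 0.849

0.849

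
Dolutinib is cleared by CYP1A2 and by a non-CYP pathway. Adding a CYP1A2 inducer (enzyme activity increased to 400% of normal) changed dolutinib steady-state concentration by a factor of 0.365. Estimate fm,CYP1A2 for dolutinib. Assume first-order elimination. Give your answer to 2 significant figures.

Let fm be the CYP1A2 fraction. New clearance relative to baseline = fm × 4 + (1 − fm).
Steady-state concentration ratio = 1 / (new CL fraction), so new CL fraction = 1 / 0.365 = 2.74.
fm × 4 + 1 − fm = 2.74  ⇒  fm × (4 − 1) = 1.74  ⇒  fm = 0.58.

0.58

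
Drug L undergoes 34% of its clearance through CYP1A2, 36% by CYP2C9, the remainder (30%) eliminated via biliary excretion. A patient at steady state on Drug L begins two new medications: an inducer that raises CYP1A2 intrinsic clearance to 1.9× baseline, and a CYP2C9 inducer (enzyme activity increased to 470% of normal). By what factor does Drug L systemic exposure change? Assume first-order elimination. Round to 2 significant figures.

CYP1A2: 0.34 × 1.9 = 0.646
CYP2C9: 0.36 × 4.7 = 1.692
Other: 0.3 (unchanged)
Relative clearance = 0.646 + 1.692 + 0.3 = 2.638.
Because systemic exposure varies inversely with clearance, the combined effect is 1 / 2.638 = 0.38.

0.38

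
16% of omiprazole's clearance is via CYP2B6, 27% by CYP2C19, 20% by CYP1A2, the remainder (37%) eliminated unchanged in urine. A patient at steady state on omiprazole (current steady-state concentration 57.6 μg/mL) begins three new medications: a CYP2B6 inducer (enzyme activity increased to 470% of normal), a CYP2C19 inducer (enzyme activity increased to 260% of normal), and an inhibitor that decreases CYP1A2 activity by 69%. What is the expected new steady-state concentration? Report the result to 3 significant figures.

CYP2B6: 0.16 × 4.7 = 0.752
CYP2C19: 0.27 × 2.6 = 0.702
CYP1A2: 0.2 × 0.31 = 0.062
Other: 0.37 (unchanged)
Relative clearance = 0.752 + 0.702 + 0.062 + 0.37 = 1.886.
Steady-state concentration ∝ 1/CL: new value = 57.6 / 1.886 = 30.5 μg/mL.

30.5 μg/mL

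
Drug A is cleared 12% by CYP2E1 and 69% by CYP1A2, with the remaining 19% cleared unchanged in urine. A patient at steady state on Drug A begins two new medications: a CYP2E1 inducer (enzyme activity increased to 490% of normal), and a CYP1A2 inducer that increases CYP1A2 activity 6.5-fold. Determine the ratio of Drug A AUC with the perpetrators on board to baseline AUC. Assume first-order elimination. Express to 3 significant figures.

CYP2E1: 0.12 × 4.9 = 0.588
CYP1A2: 0.69 × 6.5 = 4.485
Other: 0.19 (unchanged)
New clearance relative to baseline: 0.588 + 4.485 + 0.19 = 5.263.
Net AUC ratio = 1 / 5.263 = 0.190.

0.190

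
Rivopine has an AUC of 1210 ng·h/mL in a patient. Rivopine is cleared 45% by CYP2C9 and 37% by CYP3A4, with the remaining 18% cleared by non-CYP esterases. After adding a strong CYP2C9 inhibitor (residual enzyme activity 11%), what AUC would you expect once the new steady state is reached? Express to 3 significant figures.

2.02 × 10³ ng·h/mL

The CYP2C9 pathway (45% of clearance) falls to 0.11× activity: 0.45 × 0.11 = 0.0495.
CYP3A4 (37%) and the residual 18% are unaffected.
New clearance relative to baseline: 0.0495 + 0.37 + 0.18 = 0.5995.
With dosing unchanged, AUC scales as 1/CL: 1210 / 0.5995 = 2.02 × 10³ ng·h/mL.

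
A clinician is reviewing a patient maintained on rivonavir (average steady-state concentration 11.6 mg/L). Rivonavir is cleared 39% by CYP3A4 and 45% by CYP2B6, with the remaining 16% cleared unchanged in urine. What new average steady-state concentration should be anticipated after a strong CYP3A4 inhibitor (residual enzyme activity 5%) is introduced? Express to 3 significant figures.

18.4 mg/L

The CYP3A4 pathway (39% of clearance) is reduced to 0.05× activity: 0.39 × 0.05 = 0.0195.
CYP2B6 (45%) and the residual 16% are unaffected.
New clearance relative to baseline: 0.0195 + 0.45 + 0.16 = 0.6295.
With dosing unchanged, average steady-state concentration scales as 1/CL: 11.6 / 0.6295 = 18.4 mg/L.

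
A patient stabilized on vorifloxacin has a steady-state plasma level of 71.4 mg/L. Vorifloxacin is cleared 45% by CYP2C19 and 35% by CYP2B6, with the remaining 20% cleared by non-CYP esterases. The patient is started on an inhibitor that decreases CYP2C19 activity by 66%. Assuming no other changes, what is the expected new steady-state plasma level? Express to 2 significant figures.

The CYP2C19 pathway (45% of clearance) is reduced to 0.34× activity: 0.45 × 0.34 = 0.153.
CYP2B6 (35%) and the residual 20% are unaffected.
New clearance relative to baseline: 0.153 + 0.35 + 0.2 = 0.703.
New steady-state plasma level = baseline ÷ relative clearance = 71.4 / 0.703 = 1.0 × 10² mg/L.

1.0 × 10² mg/L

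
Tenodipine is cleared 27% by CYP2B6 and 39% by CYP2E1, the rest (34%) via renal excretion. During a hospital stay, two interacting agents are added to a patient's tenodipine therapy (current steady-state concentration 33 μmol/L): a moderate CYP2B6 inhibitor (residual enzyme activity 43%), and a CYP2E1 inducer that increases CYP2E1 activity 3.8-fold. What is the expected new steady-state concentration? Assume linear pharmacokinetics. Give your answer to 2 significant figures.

17 μmol/L

The CYP2B6 pathway (27% of clearance) is reduced to 0.43× activity: 0.27 × 0.43 = 0.1161.
The CYP2E1 pathway (39% of clearance) is boosted to 3.8× activity: 0.39 × 3.8 = 1.482.
Non-CYP routes (34%) are unchanged.
New clearance relative to baseline: 0.1161 + 1.482 + 0.34 = 1.9381.
Steady-state concentration ∝ 1/CL: new value = 33 / 1.9381 = 17 μmol/L.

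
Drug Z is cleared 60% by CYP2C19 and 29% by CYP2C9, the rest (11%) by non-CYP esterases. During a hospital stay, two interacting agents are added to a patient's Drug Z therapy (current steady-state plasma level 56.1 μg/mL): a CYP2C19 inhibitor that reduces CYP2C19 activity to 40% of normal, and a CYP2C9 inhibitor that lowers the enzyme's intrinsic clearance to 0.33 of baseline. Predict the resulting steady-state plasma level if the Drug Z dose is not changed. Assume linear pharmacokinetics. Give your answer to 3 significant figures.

126 μg/mL

The CYP2C19 pathway (60% of clearance) is reduced to 0.4× activity: 0.6 × 0.4 = 0.24.
The CYP2C9 pathway (29% of clearance) drops to 0.33× activity: 0.29 × 0.33 = 0.0957.
Non-CYP routes (11%) are unchanged.
Relative clearance = 0.24 + 0.0957 + 0.11 = 0.4457.
Steady-state plasma level ∝ 1/CL: new value = 56.1 / 0.4457 = 126 μg/mL.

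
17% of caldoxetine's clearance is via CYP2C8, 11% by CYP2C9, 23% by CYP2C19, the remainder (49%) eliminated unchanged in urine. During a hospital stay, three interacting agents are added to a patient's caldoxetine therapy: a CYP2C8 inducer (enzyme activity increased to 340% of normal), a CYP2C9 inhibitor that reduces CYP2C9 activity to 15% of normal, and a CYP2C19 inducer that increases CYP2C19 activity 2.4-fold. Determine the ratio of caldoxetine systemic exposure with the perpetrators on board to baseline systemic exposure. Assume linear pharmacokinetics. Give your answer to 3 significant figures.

0.611

CYP2C8: 0.17 × 3.4 = 0.578
CYP2C9: 0.11 × 0.15 = 0.0165
CYP2C19: 0.23 × 2.4 = 0.552
Other: 0.49 (unchanged)
Relative clearance = 0.578 + 0.0165 + 0.552 + 0.49 = 1.6365.
Because systemic exposure varies inversely with clearance, the combined effect is 1 / 1.6365 = 0.611.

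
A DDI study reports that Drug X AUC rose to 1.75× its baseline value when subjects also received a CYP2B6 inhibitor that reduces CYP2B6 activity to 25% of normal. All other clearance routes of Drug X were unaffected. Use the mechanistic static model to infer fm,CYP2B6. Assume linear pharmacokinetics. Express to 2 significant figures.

0.57

CL'/CL = 1 / 1.75 = 0.5714
0.25·fm + (1 − fm) = 0.5714
fm = (0.5714 − 1) / (0.25 − 1) = 0.57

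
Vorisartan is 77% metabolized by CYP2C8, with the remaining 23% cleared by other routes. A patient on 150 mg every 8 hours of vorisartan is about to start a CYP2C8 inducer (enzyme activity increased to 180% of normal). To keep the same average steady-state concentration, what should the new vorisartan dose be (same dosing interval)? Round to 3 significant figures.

The CYP2C8 pathway (77% of clearance) increases to 1.8× activity: 0.77 × 1.8 = 1.386.
The remaining 23% of clearance is unaffected.
Relative clearance = 1.386 + 0.23 = 1.616.
To maintain the same steady-state level, dose must scale with clearance: new dose = 150 × 1.616 = 242 mg.

242 mg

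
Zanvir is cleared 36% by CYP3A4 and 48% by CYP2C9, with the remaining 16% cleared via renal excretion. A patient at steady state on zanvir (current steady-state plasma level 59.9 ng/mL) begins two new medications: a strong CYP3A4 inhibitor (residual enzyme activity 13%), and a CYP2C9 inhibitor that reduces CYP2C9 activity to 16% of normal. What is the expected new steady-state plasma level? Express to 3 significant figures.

211 ng/mL

CYP3A4: 0.36 × 0.13 = 0.0468
CYP2C9: 0.48 × 0.16 = 0.0768
Other: 0.16 (unchanged)
CL_new/CL_old = 0.0468 + 0.0768 + 0.16 = 0.2836.
Steady-state plasma level ∝ 1/CL: new value = 59.9 / 0.2836 = 211 ng/mL.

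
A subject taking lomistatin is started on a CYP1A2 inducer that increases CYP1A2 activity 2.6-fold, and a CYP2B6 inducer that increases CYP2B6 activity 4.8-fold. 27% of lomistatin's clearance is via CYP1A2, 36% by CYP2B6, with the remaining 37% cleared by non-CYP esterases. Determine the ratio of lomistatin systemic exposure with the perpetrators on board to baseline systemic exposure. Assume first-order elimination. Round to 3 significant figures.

The CYP1A2 pathway (27% of clearance) is boosted to 2.6× activity: 0.27 × 2.6 = 0.702.
The CYP2B6 pathway (36% of clearance) is boosted to 4.8× activity: 0.36 × 4.8 = 1.728.
Non-CYP routes (37%) are unchanged.
New clearance relative to baseline: 0.702 + 1.728 + 0.37 = 2.8.
Because systemic exposure varies inversely with clearance, the combined effect is 1 / 2.8 = 0.357.

0.357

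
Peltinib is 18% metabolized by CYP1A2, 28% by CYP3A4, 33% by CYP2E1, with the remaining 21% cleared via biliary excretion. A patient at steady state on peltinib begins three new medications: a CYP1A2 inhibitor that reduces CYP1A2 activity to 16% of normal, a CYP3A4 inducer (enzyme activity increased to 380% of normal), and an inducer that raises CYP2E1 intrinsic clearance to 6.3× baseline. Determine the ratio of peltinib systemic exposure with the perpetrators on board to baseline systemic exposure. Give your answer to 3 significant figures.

0.296

The CYP1A2 pathway (18% of clearance) drops to 0.16× activity: 0.18 × 0.16 = 0.0288.
The CYP3A4 pathway (28% of clearance) is boosted to 3.8× activity: 0.28 × 3.8 = 1.064.
The CYP2E1 pathway (33% of clearance) rises to 6.3× activity: 0.33 × 6.3 = 2.079.
The remaining 21% of clearance is unaffected.
Relative clearance = 0.0288 + 1.064 + 2.079 + 0.21 = 3.3818.
Net systemic exposure ratio = 1 / 3.3818 = 0.296.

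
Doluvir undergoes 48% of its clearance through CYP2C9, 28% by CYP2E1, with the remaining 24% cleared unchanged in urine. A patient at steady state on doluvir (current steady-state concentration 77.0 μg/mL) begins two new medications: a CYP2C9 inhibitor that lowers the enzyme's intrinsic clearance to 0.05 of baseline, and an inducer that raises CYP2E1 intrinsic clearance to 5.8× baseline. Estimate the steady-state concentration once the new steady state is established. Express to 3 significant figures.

40.8 μg/mL

CYP2C9: 0.48 × 0.05 = 0.024
CYP2E1: 0.28 × 5.8 = 1.624
Other: 0.24 (unchanged)
Relative clearance = 0.024 + 1.624 + 0.24 = 1.888.
New steady-state concentration = 77.0 / 1.888 = 40.8 μg/mL (concentration scales inversely with clearance).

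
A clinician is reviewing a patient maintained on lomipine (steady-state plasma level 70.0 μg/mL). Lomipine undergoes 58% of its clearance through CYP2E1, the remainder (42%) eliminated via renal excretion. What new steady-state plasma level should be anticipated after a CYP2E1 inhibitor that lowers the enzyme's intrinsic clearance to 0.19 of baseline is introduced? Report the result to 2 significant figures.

The CYP2E1 pathway (58% of clearance) drops to 0.19× activity: 0.58 × 0.19 = 0.1102.
The remaining 42% of clearance is unaffected.
CL_new/CL_old = 0.1102 + 0.42 = 0.5302.
New steady-state plasma level = baseline ÷ relative clearance = 70.0 / 0.5302 = 1.3 × 10² μg/mL.

1.3 × 10² μg/mL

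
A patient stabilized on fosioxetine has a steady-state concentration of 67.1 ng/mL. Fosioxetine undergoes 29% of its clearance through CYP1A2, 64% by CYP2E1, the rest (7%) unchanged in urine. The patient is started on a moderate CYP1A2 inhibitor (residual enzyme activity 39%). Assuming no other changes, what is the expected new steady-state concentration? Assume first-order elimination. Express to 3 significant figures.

81.5 ng/mL

The CYP1A2 pathway (29% of clearance) falls to 0.39× activity: 0.29 × 0.39 = 0.1131.
CYP2E1 (64%) and the residual 7% are unaffected.
Relative clearance = 0.1131 + 0.64 + 0.07 = 0.8231.
New steady-state concentration = baseline ÷ relative clearance = 67.1 / 0.8231 = 81.5 ng/mL.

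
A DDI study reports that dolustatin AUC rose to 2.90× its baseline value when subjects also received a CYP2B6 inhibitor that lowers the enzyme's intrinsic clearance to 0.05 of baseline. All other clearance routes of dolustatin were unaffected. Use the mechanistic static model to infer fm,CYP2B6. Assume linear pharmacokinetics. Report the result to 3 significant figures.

0.690

Let x = fm,CYP2B6. Because AUC ∝ 1/CL, relative clearance fell to 1/2.90 = 0.3448.
Only the CYP2B6 route changed, so 0.3448 = x·0.05 + (1 − x), giving x = 0.690.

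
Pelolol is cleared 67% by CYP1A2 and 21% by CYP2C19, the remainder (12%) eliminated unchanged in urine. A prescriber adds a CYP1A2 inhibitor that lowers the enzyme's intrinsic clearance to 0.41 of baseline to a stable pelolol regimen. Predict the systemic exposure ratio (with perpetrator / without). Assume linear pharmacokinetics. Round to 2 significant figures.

1.7

The CYP1A2 pathway (67% of clearance) drops to 0.41× activity: 0.67 × 0.41 = 0.2747.
CYP2C19 (21%) and the residual 12% are unaffected.
Relative clearance = 0.2747 + 0.21 + 0.12 = 0.6047.
Systemic exposure is inversely proportional to clearance, so the fold-change is 1 / 0.6047 = 1.7.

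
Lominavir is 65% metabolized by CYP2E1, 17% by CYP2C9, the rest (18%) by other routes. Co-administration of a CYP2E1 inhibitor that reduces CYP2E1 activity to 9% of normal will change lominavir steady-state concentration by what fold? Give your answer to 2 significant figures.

The CYP2E1 pathway (65% of clearance) is reduced to 0.09× activity: 0.65 × 0.09 = 0.0585.
CYP2C9 (17%) and the residual 18% are unaffected.
New clearance relative to baseline: 0.0585 + 0.17 + 0.18 = 0.4085.
Steady-state concentration is inversely proportional to clearance, so the fold-change is 1 / 0.4085 = 2.4.

2.4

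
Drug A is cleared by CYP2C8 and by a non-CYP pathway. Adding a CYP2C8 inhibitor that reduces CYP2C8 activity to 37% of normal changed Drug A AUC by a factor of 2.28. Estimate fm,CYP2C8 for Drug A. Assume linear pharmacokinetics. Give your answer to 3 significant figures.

0.891

Let fm be the CYP2C8 fraction. New clearance relative to baseline = fm × 0.37 + (1 − fm).
AUC ratio = 1 / (new CL fraction), so new CL fraction = 1 / 2.28 = 0.4386.
fm × 0.37 + 1 − fm = 0.4386  ⇒  fm × (0.37 − 1) = −0.5614  ⇒  fm = 0.891.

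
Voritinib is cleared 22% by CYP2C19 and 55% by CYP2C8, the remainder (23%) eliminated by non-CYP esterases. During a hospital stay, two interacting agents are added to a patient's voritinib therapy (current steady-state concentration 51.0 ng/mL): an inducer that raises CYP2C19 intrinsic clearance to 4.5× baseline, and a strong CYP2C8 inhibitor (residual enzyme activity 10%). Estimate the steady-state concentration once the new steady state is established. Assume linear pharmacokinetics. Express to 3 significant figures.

40.0 ng/mL

The CYP2C19 pathway (22% of clearance) increases to 4.5× activity: 0.22 × 4.5 = 0.99.
The CYP2C8 pathway (55% of clearance) is reduced to 0.1× activity: 0.55 × 0.1 = 0.055.
The remaining 23% of clearance is unaffected.
New clearance relative to baseline: 0.99 + 0.055 + 0.23 = 1.275.
Dividing the baseline by the relative clearance: 51.0 / 1.275 = 40.0 ng/mL.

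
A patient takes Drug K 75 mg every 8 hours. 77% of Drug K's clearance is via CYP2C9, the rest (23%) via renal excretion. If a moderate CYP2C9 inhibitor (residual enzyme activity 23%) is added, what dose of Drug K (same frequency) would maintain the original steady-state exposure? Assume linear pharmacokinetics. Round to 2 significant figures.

The CYP2C9 pathway (77% of clearance) drops to 0.23× activity: 0.77 × 0.23 = 0.1771.
Non-CYP routes (23%) are unchanged.
Relative clearance = 0.1771 + 0.23 = 0.4071.
To maintain the same steady-state level, dose must scale with clearance: new dose = 75 × 0.4071 = 31 mg.

31 mg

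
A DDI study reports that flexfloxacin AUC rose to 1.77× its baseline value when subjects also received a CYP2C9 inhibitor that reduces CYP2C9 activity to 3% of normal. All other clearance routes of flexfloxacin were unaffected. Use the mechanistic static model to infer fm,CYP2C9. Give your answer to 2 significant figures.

Call the CYP2C9 fraction fm. After the interaction, CL_new/CL_old = fm × 0.03 + (1 − fm).
AUC ratio = 1 / (new CL fraction), so new CL fraction = 1 / 1.77 = 0.565.
fm × 0.03 + 1 − fm = 0.565  ⇒  fm × (0.03 − 1) = −0.435  ⇒  fm = 0.45.

0.45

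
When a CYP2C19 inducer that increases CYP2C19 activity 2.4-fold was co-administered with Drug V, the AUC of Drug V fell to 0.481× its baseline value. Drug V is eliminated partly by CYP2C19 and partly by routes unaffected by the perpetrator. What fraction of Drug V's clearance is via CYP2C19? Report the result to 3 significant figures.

0.771

Write x for the fraction cleared via CYP2C19. The observed AUC change means clearance rose to 1/0.481 = 2.079 of baseline.
Only the CYP2C19 route changed, so 2.079 = x·2.4 + (1 − x), giving x = 0.771.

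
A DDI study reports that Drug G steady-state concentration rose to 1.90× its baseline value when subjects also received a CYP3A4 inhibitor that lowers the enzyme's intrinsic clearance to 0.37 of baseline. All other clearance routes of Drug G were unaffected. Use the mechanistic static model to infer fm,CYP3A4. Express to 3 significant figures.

0.752

CL'/CL = 1 / 1.90 = 0.5263
0.37·fm + (1 − fm) = 0.5263
fm = (0.5263 − 1) / (0.37 − 1) = 0.752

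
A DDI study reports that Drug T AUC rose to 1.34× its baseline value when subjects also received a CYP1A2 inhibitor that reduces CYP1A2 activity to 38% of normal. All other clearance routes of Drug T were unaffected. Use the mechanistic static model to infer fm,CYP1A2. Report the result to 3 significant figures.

Call the CYP1A2 fraction fm. After the interaction, CL_new/CL_old = fm × 0.38 + (1 − fm).
AUC ratio = 1 / (new CL fraction), so new CL fraction = 1 / 1.34 = 0.7463.
fm × 0.38 + 1 − fm = 0.7463  ⇒  fm × (0.38 − 1) = −0.2537  ⇒  fm = 0.409.

0.409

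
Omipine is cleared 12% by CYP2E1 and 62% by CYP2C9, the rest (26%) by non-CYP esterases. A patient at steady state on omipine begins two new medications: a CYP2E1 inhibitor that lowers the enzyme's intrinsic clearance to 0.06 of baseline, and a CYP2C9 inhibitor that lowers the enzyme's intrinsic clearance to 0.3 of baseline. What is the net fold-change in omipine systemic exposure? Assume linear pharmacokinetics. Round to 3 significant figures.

The CYP2E1 pathway (12% of clearance) is reduced to 0.06× activity: 0.12 × 0.06 = 0.0072.
The CYP2C9 pathway (62% of clearance) drops to 0.3× activity: 0.62 × 0.3 = 0.186.
Non-CYP routes (26%) are unchanged.
New clearance relative to baseline: 0.0072 + 0.186 + 0.26 = 0.4532.
Net systemic exposure ratio = 1 / 0.4532 = 2.21.

2.21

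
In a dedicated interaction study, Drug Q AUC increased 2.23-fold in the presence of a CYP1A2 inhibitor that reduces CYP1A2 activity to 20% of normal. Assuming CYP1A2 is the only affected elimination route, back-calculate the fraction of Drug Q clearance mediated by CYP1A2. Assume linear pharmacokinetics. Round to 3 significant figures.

Call the CYP1A2 fraction fm. After the interaction, CL_new/CL_old = fm × 0.2 + (1 − fm).
AUC ratio = 1 / (new CL fraction), so new CL fraction = 1 / 2.23 = 0.4484.
fm × 0.2 + 1 − fm = 0.4484  ⇒  fm × (0.2 − 1) = −0.5516  ⇒  fm = 0.689.

0.689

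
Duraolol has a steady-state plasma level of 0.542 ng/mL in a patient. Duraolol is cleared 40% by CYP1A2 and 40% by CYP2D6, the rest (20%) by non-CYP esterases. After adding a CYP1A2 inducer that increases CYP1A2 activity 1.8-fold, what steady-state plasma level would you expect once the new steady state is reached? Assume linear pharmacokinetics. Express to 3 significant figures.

0.411 ng/mL

CYP1A2: 0.4 × 1.8 = 0.72
CYP2D6: 0.4 (unchanged)
Other: 0.2 (unchanged)
Relative clearance = 0.72 + 0.4 + 0.2 = 1.32.
With dosing unchanged, steady-state plasma level scales as 1/CL: 0.542 / 1.32 = 0.411 ng/mL.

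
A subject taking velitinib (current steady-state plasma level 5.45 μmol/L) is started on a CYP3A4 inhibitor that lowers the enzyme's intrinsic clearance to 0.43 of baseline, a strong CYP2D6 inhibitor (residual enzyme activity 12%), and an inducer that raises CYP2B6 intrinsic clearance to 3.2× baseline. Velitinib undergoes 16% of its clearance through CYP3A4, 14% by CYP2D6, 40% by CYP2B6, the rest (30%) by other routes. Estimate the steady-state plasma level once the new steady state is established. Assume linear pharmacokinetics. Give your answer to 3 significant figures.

3.27 μmol/L

The CYP3A4 pathway (16% of clearance) is reduced to 0.43× activity: 0.16 × 0.43 = 0.0688.
The CYP2D6 pathway (14% of clearance) drops to 0.12× activity: 0.14 × 0.12 = 0.0168.
The CYP2B6 pathway (40% of clearance) rises to 3.2× activity: 0.4 × 3.2 = 1.28.
The remaining 30% of clearance is unaffected.
Relative clearance = 0.0688 + 0.0168 + 1.28 + 0.3 = 1.6656.
Dividing the baseline by the relative clearance: 5.45 / 1.6656 = 3.27 μmol/L.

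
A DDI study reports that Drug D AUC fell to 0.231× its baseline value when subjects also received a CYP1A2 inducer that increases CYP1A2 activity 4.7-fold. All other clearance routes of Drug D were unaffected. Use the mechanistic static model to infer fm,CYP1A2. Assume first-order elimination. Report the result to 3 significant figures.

CL'/CL = 1 / 0.231 = 4.329
4.7·fm + (1 − fm) = 4.329
fm = (4.329 − 1) / (4.7 − 1) = 0.900

0.900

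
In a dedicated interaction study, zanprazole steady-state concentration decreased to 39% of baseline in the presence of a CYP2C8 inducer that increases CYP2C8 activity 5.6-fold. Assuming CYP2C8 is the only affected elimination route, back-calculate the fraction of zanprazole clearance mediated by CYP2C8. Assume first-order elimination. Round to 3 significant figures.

0.340

CL'/CL = 1 / 0.390 = 2.564
5.6·fm + (1 − fm) = 2.564
fm = (2.564 − 1) / (5.6 − 1) = 0.340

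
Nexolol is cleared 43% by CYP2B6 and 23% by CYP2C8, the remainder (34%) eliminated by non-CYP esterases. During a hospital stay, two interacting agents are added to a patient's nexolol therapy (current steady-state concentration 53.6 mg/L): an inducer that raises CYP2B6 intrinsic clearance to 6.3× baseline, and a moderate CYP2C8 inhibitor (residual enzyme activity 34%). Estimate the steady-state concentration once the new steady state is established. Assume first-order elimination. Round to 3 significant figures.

CYP2B6: 0.43 × 6.3 = 2.709
CYP2C8: 0.23 × 0.34 = 0.0782
Other: 0.34 (unchanged)
CL_new/CL_old = 2.709 + 0.0782 + 0.34 = 3.1272.
Steady-state concentration ∝ 1/CL: new value = 53.6 / 3.1272 = 17.1 mg/L.

17.1 mg/L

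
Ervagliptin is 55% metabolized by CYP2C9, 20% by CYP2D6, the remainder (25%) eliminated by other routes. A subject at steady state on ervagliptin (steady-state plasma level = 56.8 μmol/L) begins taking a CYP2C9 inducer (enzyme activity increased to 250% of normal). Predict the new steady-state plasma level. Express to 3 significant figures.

CYP2C9: 0.55 × 2.5 = 1.375
CYP2D6: 0.2 (unchanged)
Other: 0.25 (unchanged)
CL_new/CL_old = 1.375 + 0.2 + 0.25 = 1.825.
Steady-state plasma level ∝ 1/CL, so new value = 56.8 / 1.825 = 31.1 μmol/L.

31.1 μmol/L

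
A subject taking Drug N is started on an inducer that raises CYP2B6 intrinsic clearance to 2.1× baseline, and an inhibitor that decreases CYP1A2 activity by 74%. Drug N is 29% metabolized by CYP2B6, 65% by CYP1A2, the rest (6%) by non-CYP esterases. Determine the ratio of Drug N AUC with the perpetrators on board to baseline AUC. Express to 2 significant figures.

1.2

CYP2B6: 0.29 × 2.1 = 0.609
CYP1A2: 0.65 × 0.26 = 0.169
Other: 0.06 (unchanged)
Relative clearance = 0.609 + 0.169 + 0.06 = 0.838.
Net AUC ratio = 1 / 0.838 = 1.2.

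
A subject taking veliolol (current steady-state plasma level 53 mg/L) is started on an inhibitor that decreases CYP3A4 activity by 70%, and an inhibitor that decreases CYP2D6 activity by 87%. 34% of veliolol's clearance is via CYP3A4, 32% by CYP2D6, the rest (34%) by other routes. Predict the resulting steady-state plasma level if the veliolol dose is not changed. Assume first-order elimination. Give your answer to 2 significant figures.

1.1 × 10² mg/L

The CYP3A4 pathway (34% of clearance) falls to 0.3× activity: 0.34 × 0.3 = 0.102.
The CYP2D6 pathway (32% of clearance) drops to 0.13× activity: 0.32 × 0.13 = 0.0416.
The remaining 34% of clearance is unaffected.
Relative clearance = 0.102 + 0.0416 + 0.34 = 0.4836.
New steady-state plasma level = 53 / 0.4836 = 1.1 × 10² mg/L (concentration scales inversely with clearance).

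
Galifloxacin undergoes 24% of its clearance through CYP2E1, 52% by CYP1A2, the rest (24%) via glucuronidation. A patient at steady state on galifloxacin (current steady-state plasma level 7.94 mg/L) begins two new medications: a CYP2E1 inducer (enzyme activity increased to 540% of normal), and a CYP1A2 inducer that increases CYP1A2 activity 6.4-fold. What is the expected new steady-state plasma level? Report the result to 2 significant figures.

The CYP2E1 pathway (24% of clearance) increases to 5.4× activity: 0.24 × 5.4 = 1.296.
The CYP1A2 pathway (52% of clearance) is boosted to 6.4× activity: 0.52 × 6.4 = 3.328.
Non-CYP routes (24%) are unchanged.
New clearance relative to baseline: 1.296 + 3.328 + 0.24 = 4.864.
Steady-state plasma level ∝ 1/CL: new value = 7.94 / 4.864 = 1.6 mg/L.

1.6 mg/L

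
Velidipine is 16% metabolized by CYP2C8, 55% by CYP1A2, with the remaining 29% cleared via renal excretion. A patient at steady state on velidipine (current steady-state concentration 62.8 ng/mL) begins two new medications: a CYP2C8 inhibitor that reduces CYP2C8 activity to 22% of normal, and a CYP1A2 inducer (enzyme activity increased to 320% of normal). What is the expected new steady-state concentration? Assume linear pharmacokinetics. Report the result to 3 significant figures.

The CYP2C8 pathway (16% of clearance) drops to 0.22× activity: 0.16 × 0.22 = 0.0352.
The CYP1A2 pathway (55% of clearance) is boosted to 3.2× activity: 0.55 × 3.2 = 1.76.
The remaining 29% of clearance is unaffected.
Relative clearance = 0.0352 + 1.76 + 0.29 = 2.0852.
New steady-state concentration = 62.8 / 2.0852 = 30.1 ng/mL (concentration scales inversely with clearance).

30.1 ng/mL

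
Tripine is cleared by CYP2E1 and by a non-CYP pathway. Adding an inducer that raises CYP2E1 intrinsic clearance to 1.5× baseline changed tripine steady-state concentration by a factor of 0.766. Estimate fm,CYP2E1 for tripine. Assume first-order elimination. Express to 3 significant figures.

Call the CYP2E1 fraction fm. After the interaction, CL_new/CL_old = fm × 1.5 + (1 − fm).
Steady-state concentration ratio = 1 / (new CL fraction), so new CL fraction = 1 / 0.766 = 1.305.
fm × 1.5 + 1 − fm = 1.305  ⇒  fm × (1.5 − 1) = 0.3055  ⇒  fm = 0.611.

0.611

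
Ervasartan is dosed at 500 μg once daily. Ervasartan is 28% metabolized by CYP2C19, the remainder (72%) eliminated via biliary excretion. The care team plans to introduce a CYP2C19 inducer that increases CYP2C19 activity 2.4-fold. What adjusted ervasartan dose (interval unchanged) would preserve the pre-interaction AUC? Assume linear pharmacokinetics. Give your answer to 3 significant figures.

The CYP2C19 pathway (28% of clearance) is boosted to 2.4× activity: 0.28 × 2.4 = 0.672.
Non-CYP routes (72%) are unchanged.
Relative clearance = 0.672 + 0.72 = 1.392.
To maintain the same steady-state level, dose must scale with clearance: new dose = 500 × 1.392 = 696 μg.

696 μg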